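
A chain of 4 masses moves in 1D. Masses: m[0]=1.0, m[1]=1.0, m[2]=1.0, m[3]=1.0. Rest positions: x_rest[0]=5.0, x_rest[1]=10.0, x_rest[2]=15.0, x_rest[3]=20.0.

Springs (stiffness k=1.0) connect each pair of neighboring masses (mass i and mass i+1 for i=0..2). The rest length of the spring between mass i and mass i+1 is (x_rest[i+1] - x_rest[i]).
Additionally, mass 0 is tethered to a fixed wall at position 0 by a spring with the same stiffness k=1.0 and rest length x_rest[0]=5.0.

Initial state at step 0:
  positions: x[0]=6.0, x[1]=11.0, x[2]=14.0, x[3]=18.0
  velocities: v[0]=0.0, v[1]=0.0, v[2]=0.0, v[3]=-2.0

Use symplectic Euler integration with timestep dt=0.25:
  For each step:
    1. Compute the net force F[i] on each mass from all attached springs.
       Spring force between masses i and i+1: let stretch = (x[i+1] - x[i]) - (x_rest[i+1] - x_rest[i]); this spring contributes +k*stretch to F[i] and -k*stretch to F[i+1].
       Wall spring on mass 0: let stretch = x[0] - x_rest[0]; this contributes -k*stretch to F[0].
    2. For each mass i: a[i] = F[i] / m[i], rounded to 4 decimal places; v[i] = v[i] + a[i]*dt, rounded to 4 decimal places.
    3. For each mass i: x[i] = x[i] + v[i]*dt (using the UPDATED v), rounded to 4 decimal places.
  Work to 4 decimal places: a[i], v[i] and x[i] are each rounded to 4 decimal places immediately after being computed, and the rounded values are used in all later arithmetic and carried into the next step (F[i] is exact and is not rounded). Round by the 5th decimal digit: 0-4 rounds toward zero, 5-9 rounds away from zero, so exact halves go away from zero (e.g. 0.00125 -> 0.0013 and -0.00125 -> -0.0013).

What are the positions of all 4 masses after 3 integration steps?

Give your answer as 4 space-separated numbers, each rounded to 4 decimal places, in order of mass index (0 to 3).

Step 0: x=[6.0000 11.0000 14.0000 18.0000] v=[0.0000 0.0000 0.0000 -2.0000]
Step 1: x=[5.9375 10.8750 14.0625 17.5625] v=[-0.2500 -0.5000 0.2500 -1.7500]
Step 2: x=[5.8125 10.6406 14.1445 17.2188] v=[-0.5000 -0.9375 0.3281 -1.3750]
Step 3: x=[5.6260 10.3235 14.1997 16.9954] v=[-0.7461 -1.2686 0.2207 -0.8936]

Answer: 5.6260 10.3235 14.1997 16.9954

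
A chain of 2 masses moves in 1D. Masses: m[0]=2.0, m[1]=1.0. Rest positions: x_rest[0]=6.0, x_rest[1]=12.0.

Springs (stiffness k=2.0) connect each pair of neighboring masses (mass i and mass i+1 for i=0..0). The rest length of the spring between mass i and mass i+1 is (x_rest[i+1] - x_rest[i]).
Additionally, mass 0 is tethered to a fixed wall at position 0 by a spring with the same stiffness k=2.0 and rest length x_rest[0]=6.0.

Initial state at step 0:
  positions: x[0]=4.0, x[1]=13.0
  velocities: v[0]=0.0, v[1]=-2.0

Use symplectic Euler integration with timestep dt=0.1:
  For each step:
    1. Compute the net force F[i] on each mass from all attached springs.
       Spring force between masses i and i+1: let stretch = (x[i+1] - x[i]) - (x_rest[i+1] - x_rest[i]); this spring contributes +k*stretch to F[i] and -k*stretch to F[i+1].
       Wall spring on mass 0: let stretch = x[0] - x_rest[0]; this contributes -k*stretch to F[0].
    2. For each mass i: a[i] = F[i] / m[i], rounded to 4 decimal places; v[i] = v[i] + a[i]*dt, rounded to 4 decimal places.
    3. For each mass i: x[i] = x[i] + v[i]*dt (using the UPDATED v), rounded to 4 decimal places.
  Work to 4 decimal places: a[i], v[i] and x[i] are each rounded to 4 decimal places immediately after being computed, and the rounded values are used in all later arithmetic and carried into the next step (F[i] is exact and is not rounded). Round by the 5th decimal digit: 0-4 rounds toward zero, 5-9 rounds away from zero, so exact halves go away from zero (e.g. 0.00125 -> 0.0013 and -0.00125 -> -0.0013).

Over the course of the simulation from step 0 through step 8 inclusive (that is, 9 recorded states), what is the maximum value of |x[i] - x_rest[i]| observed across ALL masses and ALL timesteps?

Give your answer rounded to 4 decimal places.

Answer: 2.0247

Derivation:
Step 0: x=[4.0000 13.0000] v=[0.0000 -2.0000]
Step 1: x=[4.0500 12.7400] v=[0.5000 -2.6000]
Step 2: x=[4.1464 12.4262] v=[0.9640 -3.1380]
Step 3: x=[4.2841 12.0668] v=[1.3773 -3.5940]
Step 4: x=[4.4568 11.6718] v=[1.7272 -3.9505]
Step 5: x=[4.6571 11.2525] v=[2.0030 -4.1935]
Step 6: x=[4.8768 10.8212] v=[2.1968 -4.3126]
Step 7: x=[5.1072 10.3911] v=[2.3036 -4.3015]
Step 8: x=[5.3393 9.9753] v=[2.3213 -4.1583]
Max displacement = 2.0247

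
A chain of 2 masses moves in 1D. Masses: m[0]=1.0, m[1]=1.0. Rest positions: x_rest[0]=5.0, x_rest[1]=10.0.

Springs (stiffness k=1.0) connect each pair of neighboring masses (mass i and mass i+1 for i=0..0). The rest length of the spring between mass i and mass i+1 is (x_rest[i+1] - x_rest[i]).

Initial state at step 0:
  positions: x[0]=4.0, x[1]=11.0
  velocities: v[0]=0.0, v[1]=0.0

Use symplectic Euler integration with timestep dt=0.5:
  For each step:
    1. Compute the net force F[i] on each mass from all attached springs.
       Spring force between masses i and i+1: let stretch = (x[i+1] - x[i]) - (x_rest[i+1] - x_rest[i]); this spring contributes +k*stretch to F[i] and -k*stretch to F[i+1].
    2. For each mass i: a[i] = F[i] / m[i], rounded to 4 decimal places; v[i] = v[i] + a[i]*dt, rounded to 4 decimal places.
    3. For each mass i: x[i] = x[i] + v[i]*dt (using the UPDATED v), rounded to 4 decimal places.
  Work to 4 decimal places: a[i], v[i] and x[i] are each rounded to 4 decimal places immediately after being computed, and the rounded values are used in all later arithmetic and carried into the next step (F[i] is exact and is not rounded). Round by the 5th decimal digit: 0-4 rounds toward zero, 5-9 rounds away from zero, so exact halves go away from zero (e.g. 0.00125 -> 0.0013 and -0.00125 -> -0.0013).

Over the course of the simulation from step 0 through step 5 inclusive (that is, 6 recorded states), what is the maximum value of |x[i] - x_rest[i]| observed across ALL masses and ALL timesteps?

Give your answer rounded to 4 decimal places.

Answer: 1.0625

Derivation:
Step 0: x=[4.0000 11.0000] v=[0.0000 0.0000]
Step 1: x=[4.5000 10.5000] v=[1.0000 -1.0000]
Step 2: x=[5.2500 9.7500] v=[1.5000 -1.5000]
Step 3: x=[5.8750 9.1250] v=[1.2500 -1.2500]
Step 4: x=[6.0625 8.9375] v=[0.3750 -0.3750]
Step 5: x=[5.7188 9.2813] v=[-0.6875 0.6875]
Max displacement = 1.0625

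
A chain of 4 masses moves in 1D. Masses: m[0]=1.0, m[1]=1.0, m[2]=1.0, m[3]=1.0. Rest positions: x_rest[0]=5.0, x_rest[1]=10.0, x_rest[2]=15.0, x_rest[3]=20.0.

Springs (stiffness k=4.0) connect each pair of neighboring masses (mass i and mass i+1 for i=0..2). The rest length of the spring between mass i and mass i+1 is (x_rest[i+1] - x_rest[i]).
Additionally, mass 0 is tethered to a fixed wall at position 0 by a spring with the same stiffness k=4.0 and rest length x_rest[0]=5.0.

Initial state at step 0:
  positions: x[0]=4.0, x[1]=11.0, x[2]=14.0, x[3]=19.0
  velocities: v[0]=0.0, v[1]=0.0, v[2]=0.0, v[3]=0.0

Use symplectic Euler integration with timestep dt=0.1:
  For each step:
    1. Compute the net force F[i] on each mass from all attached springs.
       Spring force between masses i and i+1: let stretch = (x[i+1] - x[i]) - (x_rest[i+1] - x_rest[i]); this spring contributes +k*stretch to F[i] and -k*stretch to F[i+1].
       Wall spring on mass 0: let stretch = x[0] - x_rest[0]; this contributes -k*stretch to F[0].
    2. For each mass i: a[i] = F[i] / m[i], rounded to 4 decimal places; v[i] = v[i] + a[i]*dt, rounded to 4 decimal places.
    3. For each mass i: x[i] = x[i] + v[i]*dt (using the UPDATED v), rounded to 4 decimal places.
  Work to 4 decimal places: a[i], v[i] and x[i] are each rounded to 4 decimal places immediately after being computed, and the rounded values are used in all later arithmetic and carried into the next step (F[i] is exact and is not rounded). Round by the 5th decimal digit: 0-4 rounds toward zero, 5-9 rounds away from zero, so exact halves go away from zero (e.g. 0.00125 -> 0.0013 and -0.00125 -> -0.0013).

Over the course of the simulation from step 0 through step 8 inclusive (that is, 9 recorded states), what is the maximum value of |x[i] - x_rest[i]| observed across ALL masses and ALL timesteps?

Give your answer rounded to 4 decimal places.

Step 0: x=[4.0000 11.0000 14.0000 19.0000] v=[0.0000 0.0000 0.0000 0.0000]
Step 1: x=[4.1200 10.8400 14.0800 19.0000] v=[1.2000 -1.6000 0.8000 0.0000]
Step 2: x=[4.3440 10.5408 14.2272 19.0032] v=[2.2400 -2.9920 1.4720 0.0320]
Step 3: x=[4.6421 10.1412 14.4180 19.0154] v=[2.9811 -3.9962 1.9078 0.1216]
Step 4: x=[4.9745 9.6927 14.6216 19.0437] v=[3.3239 -4.4851 2.0360 0.2826]
Step 5: x=[5.2966 9.2526 14.8049 19.0951] v=[3.2214 -4.4008 1.8333 0.5138]
Step 6: x=[5.5651 8.8764 14.9378 19.1749] v=[2.6852 -3.7623 1.3285 0.7977]
Step 7: x=[5.7435 8.6102 14.9977 19.2852] v=[1.7837 -2.6623 0.5988 1.1029]
Step 8: x=[5.8068 8.4848 14.9736 19.4240] v=[0.6330 -1.2540 -0.2412 1.3879]
Max displacement = 1.5152

Answer: 1.5152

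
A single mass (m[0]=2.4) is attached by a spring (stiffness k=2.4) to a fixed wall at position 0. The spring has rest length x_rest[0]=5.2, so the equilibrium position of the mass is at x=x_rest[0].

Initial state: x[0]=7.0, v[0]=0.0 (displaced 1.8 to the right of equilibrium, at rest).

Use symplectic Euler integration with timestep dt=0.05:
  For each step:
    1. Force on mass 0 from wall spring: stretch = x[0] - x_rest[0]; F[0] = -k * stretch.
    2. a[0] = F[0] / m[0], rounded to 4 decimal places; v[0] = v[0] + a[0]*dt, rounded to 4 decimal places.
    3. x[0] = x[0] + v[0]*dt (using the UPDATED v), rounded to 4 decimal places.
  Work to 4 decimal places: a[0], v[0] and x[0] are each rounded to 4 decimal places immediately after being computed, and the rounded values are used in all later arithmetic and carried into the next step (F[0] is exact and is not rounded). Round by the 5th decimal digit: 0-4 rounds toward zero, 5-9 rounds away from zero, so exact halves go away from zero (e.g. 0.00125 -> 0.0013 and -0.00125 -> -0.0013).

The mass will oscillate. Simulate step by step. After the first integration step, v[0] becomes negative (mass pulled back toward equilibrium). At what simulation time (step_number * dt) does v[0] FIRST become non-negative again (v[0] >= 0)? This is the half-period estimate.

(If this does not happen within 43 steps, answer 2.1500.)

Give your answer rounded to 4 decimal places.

Answer: 2.1500

Derivation:
Step 0: x=[7.0000] v=[0.0000]
Step 1: x=[6.9955] v=[-0.0900]
Step 2: x=[6.9865] v=[-0.1798]
Step 3: x=[6.9730] v=[-0.2691]
Step 4: x=[6.9551] v=[-0.3578]
Step 5: x=[6.9328] v=[-0.4456]
Step 6: x=[6.9062] v=[-0.5322]
Step 7: x=[6.8753] v=[-0.6175]
Step 8: x=[6.8402] v=[-0.7013]
Step 9: x=[6.8010] v=[-0.7833]
Step 10: x=[6.7578] v=[-0.8634]
Step 11: x=[6.7107] v=[-0.9413]
Step 12: x=[6.6599] v=[-1.0168]
Step 13: x=[6.6054] v=[-1.0898]
Step 14: x=[6.5474] v=[-1.1601]
Step 15: x=[6.4860] v=[-1.2275]
Step 16: x=[6.4214] v=[-1.2918]
Step 17: x=[6.3538] v=[-1.3529]
Step 18: x=[6.2833] v=[-1.4106]
Step 19: x=[6.2101] v=[-1.4648]
Step 20: x=[6.1343] v=[-1.5153]
Step 21: x=[6.0562] v=[-1.5620]
Step 22: x=[5.9760] v=[-1.6048]
Step 23: x=[5.8938] v=[-1.6436]
Step 24: x=[5.8099] v=[-1.6783]
Step 25: x=[5.7245] v=[-1.7088]
Step 26: x=[5.6378] v=[-1.7350]
Step 27: x=[5.5500] v=[-1.7569]
Step 28: x=[5.4613] v=[-1.7744]
Step 29: x=[5.3719] v=[-1.7875]
Step 30: x=[5.2821] v=[-1.7961]
Step 31: x=[5.1921] v=[-1.8002]
Step 32: x=[5.1021] v=[-1.7998]
Step 33: x=[5.0124] v=[-1.7949]
Step 34: x=[4.9231] v=[-1.7855]
Step 35: x=[4.8345] v=[-1.7717]
Step 36: x=[4.7468] v=[-1.7534]
Step 37: x=[4.6603] v=[-1.7307]
Step 38: x=[4.5751] v=[-1.7037]
Step 39: x=[4.4915] v=[-1.6725]
Step 40: x=[4.4096] v=[-1.6371]
Step 41: x=[4.3297] v=[-1.5976]
Step 42: x=[4.2520] v=[-1.5541]
Step 43: x=[4.1767] v=[-1.5067]
v[0] did not become non-negative within 43 steps; using fallback time=2.1500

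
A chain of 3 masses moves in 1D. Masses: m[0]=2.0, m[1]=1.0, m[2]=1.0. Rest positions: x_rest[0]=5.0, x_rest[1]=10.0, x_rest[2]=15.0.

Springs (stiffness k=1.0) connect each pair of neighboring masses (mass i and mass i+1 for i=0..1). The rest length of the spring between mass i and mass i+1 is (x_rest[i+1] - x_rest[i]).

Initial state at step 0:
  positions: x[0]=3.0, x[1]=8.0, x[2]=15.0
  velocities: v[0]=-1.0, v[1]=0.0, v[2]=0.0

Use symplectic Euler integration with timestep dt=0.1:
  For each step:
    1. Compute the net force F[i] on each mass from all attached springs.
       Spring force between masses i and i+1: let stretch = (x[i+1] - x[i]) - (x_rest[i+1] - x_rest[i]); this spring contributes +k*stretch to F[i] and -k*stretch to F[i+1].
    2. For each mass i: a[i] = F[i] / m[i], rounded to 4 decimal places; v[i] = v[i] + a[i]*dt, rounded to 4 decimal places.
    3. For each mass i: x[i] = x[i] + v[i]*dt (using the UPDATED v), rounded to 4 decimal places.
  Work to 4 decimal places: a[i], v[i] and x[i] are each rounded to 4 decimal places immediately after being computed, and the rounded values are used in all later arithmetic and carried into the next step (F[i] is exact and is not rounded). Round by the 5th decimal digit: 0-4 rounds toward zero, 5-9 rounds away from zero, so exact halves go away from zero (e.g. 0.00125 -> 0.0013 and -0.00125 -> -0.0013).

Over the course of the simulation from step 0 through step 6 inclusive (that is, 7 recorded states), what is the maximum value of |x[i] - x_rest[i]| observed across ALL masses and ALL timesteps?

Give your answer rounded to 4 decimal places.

Answer: 2.5763

Derivation:
Step 0: x=[3.0000 8.0000 15.0000] v=[-1.0000 0.0000 0.0000]
Step 1: x=[2.9000 8.0200 14.9800] v=[-1.0000 0.2000 -0.2000]
Step 2: x=[2.8006 8.0584 14.9404] v=[-0.9940 0.3840 -0.3960]
Step 3: x=[2.7025 8.1130 14.8820] v=[-0.9811 0.5464 -0.5842]
Step 4: x=[2.6064 8.1812 14.8059] v=[-0.9606 0.6823 -0.7611]
Step 5: x=[2.5132 8.2599 14.7135] v=[-0.9319 0.7873 -0.9236]
Step 6: x=[2.4237 8.3457 14.6066] v=[-0.8946 0.8580 -1.0690]
Max displacement = 2.5763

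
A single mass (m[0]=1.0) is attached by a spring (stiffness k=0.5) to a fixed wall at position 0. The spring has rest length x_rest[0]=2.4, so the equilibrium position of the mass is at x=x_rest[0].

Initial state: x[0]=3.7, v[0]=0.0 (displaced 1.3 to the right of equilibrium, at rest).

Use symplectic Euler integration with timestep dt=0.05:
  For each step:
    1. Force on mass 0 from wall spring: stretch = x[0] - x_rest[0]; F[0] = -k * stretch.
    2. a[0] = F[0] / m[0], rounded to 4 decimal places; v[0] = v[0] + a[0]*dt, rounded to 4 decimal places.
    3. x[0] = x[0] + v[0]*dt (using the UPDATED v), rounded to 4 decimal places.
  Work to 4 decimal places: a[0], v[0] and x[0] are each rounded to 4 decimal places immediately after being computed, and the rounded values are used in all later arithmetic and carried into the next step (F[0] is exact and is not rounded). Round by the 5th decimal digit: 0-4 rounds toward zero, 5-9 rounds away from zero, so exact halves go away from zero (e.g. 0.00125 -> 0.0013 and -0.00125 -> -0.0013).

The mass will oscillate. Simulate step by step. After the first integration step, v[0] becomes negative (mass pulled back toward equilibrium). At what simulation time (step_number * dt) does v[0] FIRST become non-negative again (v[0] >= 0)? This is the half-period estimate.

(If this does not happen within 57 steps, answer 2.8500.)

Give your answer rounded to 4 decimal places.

Answer: 2.8500

Derivation:
Step 0: x=[3.7000] v=[0.0000]
Step 1: x=[3.6984] v=[-0.0325]
Step 2: x=[3.6952] v=[-0.0650]
Step 3: x=[3.6903] v=[-0.0974]
Step 4: x=[3.6838] v=[-0.1297]
Step 5: x=[3.6757] v=[-0.1618]
Step 6: x=[3.6660] v=[-0.1937]
Step 7: x=[3.6547] v=[-0.2254]
Step 8: x=[3.6419] v=[-0.2568]
Step 9: x=[3.6275] v=[-0.2879]
Step 10: x=[3.6116] v=[-0.3186]
Step 11: x=[3.5942] v=[-0.3489]
Step 12: x=[3.5753] v=[-0.3788]
Step 13: x=[3.5549] v=[-0.4082]
Step 14: x=[3.5330] v=[-0.4371]
Step 15: x=[3.5097] v=[-0.4654]
Step 16: x=[3.4850] v=[-0.4931]
Step 17: x=[3.4590] v=[-0.5202]
Step 18: x=[3.4317] v=[-0.5467]
Step 19: x=[3.4031] v=[-0.5725]
Step 20: x=[3.3732] v=[-0.5976]
Step 21: x=[3.3421] v=[-0.6219]
Step 22: x=[3.3098] v=[-0.6455]
Step 23: x=[3.2764] v=[-0.6682]
Step 24: x=[3.2419] v=[-0.6901]
Step 25: x=[3.2063] v=[-0.7112]
Step 26: x=[3.1697] v=[-0.7314]
Step 27: x=[3.1322] v=[-0.7506]
Step 28: x=[3.0938] v=[-0.7689]
Step 29: x=[3.0545] v=[-0.7862]
Step 30: x=[3.0144] v=[-0.8026]
Step 31: x=[2.9735] v=[-0.8180]
Step 32: x=[2.9319] v=[-0.8323]
Step 33: x=[2.8896] v=[-0.8456]
Step 34: x=[2.8467] v=[-0.8578]
Step 35: x=[2.8033] v=[-0.8690]
Step 36: x=[2.7593] v=[-0.8791]
Step 37: x=[2.7149] v=[-0.8881]
Step 38: x=[2.6701] v=[-0.8960]
Step 39: x=[2.6250] v=[-0.9028]
Step 40: x=[2.5796] v=[-0.9084]
Step 41: x=[2.5340] v=[-0.9129]
Step 42: x=[2.4882] v=[-0.9163]
Step 43: x=[2.4423] v=[-0.9185]
Step 44: x=[2.3963] v=[-0.9196]
Step 45: x=[2.3503] v=[-0.9195]
Step 46: x=[2.3044] v=[-0.9183]
Step 47: x=[2.2586] v=[-0.9159]
Step 48: x=[2.2130] v=[-0.9124]
Step 49: x=[2.1676] v=[-0.9077]
Step 50: x=[2.1225] v=[-0.9019]
Step 51: x=[2.0778] v=[-0.8950]
Step 52: x=[2.0335] v=[-0.8869]
Step 53: x=[1.9896] v=[-0.8777]
Step 54: x=[1.9462] v=[-0.8674]
Step 55: x=[1.9034] v=[-0.8561]
Step 56: x=[1.8612] v=[-0.8437]
Step 57: x=[1.8197] v=[-0.8302]
v[0] did not become non-negative within 57 steps; using fallback time=2.8500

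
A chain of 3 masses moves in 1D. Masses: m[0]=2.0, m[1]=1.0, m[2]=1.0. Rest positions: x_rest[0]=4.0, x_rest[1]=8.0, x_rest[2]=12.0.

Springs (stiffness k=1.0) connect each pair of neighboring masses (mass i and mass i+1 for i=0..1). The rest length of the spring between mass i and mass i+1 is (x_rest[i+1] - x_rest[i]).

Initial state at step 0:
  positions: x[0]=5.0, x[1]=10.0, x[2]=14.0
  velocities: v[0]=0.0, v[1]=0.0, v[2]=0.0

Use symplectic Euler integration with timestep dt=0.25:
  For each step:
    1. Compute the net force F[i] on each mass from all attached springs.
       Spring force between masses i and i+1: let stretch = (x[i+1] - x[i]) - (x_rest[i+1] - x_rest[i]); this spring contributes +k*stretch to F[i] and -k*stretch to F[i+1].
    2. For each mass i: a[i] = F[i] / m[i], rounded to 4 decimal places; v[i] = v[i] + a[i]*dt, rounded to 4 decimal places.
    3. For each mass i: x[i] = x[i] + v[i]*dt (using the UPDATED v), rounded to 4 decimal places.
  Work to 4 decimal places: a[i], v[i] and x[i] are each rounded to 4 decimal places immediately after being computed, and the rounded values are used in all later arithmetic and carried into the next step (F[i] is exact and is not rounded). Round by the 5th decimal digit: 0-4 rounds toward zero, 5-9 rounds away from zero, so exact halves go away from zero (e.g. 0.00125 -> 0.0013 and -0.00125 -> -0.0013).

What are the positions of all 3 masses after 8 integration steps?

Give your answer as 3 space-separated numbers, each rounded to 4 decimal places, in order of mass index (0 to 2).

Answer: 5.6645 9.1668 13.5045

Derivation:
Step 0: x=[5.0000 10.0000 14.0000] v=[0.0000 0.0000 0.0000]
Step 1: x=[5.0313 9.9375 14.0000] v=[0.1250 -0.2500 0.0000]
Step 2: x=[5.0909 9.8223 13.9961] v=[0.2383 -0.4609 -0.0156]
Step 3: x=[5.1733 9.6722 13.9813] v=[0.3297 -0.6003 -0.0591]
Step 4: x=[5.2713 9.5103 13.9472] v=[0.3921 -0.6478 -0.1364]
Step 5: x=[5.3768 9.3607 13.8858] v=[0.4220 -0.5983 -0.2456]
Step 6: x=[5.4818 9.2450 13.7916] v=[0.4200 -0.4630 -0.3769]
Step 7: x=[5.5794 9.1782 13.6632] v=[0.3904 -0.2672 -0.5136]
Step 8: x=[5.6645 9.1668 13.5045] v=[0.3403 -0.0457 -0.6349]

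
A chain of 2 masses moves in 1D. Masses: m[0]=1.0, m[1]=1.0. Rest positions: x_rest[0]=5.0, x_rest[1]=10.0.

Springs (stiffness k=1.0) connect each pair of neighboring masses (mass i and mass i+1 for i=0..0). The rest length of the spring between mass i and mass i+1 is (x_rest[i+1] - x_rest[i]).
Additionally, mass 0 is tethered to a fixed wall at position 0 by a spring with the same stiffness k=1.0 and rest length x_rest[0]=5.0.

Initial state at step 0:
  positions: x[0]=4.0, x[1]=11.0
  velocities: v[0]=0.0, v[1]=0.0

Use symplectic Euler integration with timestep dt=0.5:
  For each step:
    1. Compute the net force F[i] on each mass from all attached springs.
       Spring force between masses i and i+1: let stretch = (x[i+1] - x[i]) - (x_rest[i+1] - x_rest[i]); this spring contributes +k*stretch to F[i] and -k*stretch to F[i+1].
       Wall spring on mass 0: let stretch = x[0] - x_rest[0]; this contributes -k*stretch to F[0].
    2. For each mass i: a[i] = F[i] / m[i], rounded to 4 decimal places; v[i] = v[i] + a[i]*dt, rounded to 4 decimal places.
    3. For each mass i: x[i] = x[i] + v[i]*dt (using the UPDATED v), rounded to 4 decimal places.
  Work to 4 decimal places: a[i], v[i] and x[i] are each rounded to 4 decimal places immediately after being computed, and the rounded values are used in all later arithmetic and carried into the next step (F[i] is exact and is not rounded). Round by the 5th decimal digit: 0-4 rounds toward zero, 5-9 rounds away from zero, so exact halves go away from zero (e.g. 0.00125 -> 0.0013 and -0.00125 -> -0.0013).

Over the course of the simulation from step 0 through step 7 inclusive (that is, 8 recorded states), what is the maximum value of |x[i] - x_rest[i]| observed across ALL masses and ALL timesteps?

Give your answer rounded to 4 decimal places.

Answer: 1.3980

Derivation:
Step 0: x=[4.0000 11.0000] v=[0.0000 0.0000]
Step 1: x=[4.7500 10.5000] v=[1.5000 -1.0000]
Step 2: x=[5.7500 9.8125] v=[2.0000 -1.3750]
Step 3: x=[6.3282 9.3594] v=[1.1563 -0.9063]
Step 4: x=[6.0821 9.3985] v=[-0.4922 0.0781]
Step 5: x=[5.1446 9.8585] v=[-1.8751 0.9199]
Step 6: x=[4.0994 10.3900] v=[-2.0905 1.0630]
Step 7: x=[3.6020 10.5989] v=[-0.9949 0.4177]
Max displacement = 1.3980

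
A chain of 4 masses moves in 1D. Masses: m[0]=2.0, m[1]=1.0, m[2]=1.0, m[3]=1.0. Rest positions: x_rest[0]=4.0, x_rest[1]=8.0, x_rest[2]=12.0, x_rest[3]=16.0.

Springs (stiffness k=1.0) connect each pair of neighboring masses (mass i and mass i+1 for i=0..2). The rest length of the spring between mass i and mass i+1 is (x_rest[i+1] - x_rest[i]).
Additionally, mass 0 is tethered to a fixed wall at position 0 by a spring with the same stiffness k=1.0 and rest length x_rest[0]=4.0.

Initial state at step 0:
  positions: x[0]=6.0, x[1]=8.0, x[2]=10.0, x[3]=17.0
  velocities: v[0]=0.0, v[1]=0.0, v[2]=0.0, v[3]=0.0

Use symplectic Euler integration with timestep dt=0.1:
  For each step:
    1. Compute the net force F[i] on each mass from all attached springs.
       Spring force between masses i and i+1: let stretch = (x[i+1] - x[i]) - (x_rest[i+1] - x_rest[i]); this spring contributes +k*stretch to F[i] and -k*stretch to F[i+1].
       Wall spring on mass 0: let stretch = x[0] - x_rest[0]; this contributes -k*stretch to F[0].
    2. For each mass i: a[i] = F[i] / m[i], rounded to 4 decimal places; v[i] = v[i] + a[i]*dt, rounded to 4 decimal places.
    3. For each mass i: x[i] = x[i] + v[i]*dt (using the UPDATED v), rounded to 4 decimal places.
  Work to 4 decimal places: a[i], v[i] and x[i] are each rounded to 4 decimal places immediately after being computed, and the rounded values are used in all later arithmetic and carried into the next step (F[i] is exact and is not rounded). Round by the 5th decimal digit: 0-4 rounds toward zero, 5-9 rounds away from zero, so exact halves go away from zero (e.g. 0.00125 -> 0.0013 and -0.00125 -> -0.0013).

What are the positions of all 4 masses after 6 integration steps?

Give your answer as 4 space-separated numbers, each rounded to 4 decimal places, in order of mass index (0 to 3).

Answer: 5.5940 8.0197 10.9621 16.4243

Derivation:
Step 0: x=[6.0000 8.0000 10.0000 17.0000] v=[0.0000 0.0000 0.0000 0.0000]
Step 1: x=[5.9800 8.0000 10.0500 16.9700] v=[-0.2000 0.0000 0.5000 -0.3000]
Step 2: x=[5.9402 8.0003 10.1487 16.9108] v=[-0.3980 0.0030 0.9870 -0.5920]
Step 3: x=[5.8810 8.0015 10.2935 16.8240] v=[-0.5920 0.0118 1.4484 -0.8682]
Step 4: x=[5.8030 8.0044 10.4807 16.7119] v=[-0.7800 0.0290 1.8723 -1.1213]
Step 5: x=[5.7070 8.0101 10.7055 16.5775] v=[-0.9601 0.0565 2.2478 -1.3444]
Step 6: x=[5.5940 8.0197 10.9621 16.4243] v=[-1.1303 0.0957 2.5655 -1.5316]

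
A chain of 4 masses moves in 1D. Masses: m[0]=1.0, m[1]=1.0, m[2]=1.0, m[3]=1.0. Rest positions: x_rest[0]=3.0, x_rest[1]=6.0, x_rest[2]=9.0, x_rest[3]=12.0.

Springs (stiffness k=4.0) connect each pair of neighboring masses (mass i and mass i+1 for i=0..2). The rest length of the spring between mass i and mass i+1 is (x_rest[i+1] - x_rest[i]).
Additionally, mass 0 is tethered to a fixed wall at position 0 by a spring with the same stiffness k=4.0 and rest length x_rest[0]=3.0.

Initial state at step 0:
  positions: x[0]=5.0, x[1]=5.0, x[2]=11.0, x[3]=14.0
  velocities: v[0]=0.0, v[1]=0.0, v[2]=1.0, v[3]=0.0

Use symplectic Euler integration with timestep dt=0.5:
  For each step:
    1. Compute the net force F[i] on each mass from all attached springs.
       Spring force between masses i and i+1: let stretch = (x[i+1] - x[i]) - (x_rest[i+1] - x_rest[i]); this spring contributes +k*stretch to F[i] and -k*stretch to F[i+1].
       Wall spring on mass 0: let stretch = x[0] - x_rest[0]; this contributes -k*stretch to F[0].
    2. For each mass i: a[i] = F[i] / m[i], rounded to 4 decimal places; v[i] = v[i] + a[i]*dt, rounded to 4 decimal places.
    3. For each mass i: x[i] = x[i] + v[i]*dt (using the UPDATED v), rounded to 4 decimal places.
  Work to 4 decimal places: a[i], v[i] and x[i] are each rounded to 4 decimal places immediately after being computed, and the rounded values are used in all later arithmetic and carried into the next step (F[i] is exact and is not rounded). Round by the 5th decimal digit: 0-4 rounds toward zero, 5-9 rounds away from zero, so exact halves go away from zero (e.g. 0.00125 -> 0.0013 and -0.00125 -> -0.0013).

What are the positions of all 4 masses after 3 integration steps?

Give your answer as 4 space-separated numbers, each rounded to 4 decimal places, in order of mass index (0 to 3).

Step 0: x=[5.0000 5.0000 11.0000 14.0000] v=[0.0000 0.0000 1.0000 0.0000]
Step 1: x=[0.0000 11.0000 8.5000 14.0000] v=[-10.0000 12.0000 -5.0000 0.0000]
Step 2: x=[6.0000 3.5000 14.0000 11.5000] v=[12.0000 -15.0000 11.0000 -5.0000]
Step 3: x=[3.5000 9.0000 6.5000 14.5000] v=[-5.0000 11.0000 -15.0000 6.0000]

Answer: 3.5000 9.0000 6.5000 14.5000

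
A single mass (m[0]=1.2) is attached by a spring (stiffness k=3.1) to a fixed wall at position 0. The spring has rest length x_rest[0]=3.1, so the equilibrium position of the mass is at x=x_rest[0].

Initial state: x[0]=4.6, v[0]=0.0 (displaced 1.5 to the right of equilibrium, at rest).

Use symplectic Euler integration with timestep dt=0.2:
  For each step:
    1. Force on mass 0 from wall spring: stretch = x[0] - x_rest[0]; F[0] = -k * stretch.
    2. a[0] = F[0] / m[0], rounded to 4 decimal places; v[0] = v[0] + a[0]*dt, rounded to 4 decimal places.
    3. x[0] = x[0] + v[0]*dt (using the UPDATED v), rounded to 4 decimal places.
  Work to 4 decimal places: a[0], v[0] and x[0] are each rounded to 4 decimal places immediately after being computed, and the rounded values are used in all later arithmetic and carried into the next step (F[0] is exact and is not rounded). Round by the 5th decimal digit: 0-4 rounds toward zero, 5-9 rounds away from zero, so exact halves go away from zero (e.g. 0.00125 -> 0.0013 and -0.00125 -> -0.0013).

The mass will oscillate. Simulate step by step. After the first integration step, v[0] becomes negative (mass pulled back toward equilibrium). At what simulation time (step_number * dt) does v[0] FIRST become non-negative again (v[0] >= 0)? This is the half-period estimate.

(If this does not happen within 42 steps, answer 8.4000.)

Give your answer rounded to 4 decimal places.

Step 0: x=[4.6000] v=[0.0000]
Step 1: x=[4.4450] v=[-0.7750]
Step 2: x=[4.1510] v=[-1.4699]
Step 3: x=[3.7484] v=[-2.0129]
Step 4: x=[3.2788] v=[-2.3479]
Step 5: x=[2.7907] v=[-2.4403]
Step 6: x=[2.3346] v=[-2.2805]
Step 7: x=[1.9576] v=[-1.8850]
Step 8: x=[1.6986] v=[-1.2948]
Step 9: x=[1.5845] v=[-0.5707]
Step 10: x=[1.6270] v=[0.2123]
First v>=0 after going negative at step 10, time=2.0000

Answer: 2.0000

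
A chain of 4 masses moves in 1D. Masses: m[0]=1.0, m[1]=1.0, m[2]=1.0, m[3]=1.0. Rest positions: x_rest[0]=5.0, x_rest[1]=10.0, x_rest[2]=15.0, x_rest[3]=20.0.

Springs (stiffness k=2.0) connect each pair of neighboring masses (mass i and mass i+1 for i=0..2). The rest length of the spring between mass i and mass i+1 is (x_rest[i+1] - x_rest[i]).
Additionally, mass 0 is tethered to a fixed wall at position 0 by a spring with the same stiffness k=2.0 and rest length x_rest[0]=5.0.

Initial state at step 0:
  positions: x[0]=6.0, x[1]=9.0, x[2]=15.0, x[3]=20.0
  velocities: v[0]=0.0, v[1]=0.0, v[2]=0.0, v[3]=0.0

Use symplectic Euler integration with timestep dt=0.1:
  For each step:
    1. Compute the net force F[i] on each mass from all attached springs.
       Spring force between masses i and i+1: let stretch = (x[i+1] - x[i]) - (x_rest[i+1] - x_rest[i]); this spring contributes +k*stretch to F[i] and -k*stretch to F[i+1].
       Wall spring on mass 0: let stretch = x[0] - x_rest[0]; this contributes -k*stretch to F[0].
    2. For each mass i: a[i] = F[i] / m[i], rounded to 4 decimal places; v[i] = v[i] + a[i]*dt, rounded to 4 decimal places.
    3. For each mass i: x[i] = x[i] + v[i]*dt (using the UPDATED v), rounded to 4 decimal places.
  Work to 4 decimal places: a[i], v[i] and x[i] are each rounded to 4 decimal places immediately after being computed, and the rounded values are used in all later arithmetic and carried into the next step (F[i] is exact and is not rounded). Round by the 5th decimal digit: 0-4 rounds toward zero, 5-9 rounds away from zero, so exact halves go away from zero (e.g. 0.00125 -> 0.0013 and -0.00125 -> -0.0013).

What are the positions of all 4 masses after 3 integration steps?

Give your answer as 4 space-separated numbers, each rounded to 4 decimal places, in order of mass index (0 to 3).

Step 0: x=[6.0000 9.0000 15.0000 20.0000] v=[0.0000 0.0000 0.0000 0.0000]
Step 1: x=[5.9400 9.0600 14.9800 20.0000] v=[-0.6000 0.6000 -0.2000 0.0000]
Step 2: x=[5.8236 9.1760 14.9420 19.9996] v=[-1.1640 1.1600 -0.3800 -0.0040]
Step 3: x=[5.6578 9.3403 14.8898 19.9981] v=[-1.6582 1.6427 -0.5217 -0.0155]

Answer: 5.6578 9.3403 14.8898 19.9981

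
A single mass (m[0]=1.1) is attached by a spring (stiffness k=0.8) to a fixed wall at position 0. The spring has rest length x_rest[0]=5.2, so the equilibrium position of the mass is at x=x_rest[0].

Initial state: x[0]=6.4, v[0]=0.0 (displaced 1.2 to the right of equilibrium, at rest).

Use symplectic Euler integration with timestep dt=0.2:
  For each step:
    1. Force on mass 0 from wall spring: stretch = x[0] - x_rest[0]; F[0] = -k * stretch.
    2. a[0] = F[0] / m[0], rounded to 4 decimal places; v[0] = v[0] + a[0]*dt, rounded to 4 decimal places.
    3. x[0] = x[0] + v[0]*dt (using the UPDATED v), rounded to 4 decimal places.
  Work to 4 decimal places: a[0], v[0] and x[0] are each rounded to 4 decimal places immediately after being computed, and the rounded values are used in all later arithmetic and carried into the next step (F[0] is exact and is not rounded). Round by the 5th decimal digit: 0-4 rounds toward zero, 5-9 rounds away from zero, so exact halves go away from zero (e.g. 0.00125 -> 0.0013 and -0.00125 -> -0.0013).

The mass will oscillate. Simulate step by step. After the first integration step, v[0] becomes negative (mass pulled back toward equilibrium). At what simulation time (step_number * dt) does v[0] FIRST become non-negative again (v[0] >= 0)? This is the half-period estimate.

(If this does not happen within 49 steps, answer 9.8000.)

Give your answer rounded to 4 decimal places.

Answer: 3.8000

Derivation:
Step 0: x=[6.4000] v=[0.0000]
Step 1: x=[6.3651] v=[-0.1745]
Step 2: x=[6.2963] v=[-0.3440]
Step 3: x=[6.1956] v=[-0.5035]
Step 4: x=[6.0659] v=[-0.6483]
Step 5: x=[5.9111] v=[-0.7742]
Step 6: x=[5.7356] v=[-0.8776]
Step 7: x=[5.5445] v=[-0.9555]
Step 8: x=[5.3434] v=[-1.0056]
Step 9: x=[5.1381] v=[-1.0265]
Step 10: x=[4.9346] v=[-1.0175]
Step 11: x=[4.7388] v=[-0.9789]
Step 12: x=[4.5564] v=[-0.9118]
Step 13: x=[4.3928] v=[-0.8182]
Step 14: x=[4.2526] v=[-0.7008]
Step 15: x=[4.1400] v=[-0.5630]
Step 16: x=[4.0582] v=[-0.4088]
Step 17: x=[4.0097] v=[-0.2427]
Step 18: x=[3.9958] v=[-0.0696]
Step 19: x=[4.0169] v=[0.1056]
First v>=0 after going negative at step 19, time=3.8000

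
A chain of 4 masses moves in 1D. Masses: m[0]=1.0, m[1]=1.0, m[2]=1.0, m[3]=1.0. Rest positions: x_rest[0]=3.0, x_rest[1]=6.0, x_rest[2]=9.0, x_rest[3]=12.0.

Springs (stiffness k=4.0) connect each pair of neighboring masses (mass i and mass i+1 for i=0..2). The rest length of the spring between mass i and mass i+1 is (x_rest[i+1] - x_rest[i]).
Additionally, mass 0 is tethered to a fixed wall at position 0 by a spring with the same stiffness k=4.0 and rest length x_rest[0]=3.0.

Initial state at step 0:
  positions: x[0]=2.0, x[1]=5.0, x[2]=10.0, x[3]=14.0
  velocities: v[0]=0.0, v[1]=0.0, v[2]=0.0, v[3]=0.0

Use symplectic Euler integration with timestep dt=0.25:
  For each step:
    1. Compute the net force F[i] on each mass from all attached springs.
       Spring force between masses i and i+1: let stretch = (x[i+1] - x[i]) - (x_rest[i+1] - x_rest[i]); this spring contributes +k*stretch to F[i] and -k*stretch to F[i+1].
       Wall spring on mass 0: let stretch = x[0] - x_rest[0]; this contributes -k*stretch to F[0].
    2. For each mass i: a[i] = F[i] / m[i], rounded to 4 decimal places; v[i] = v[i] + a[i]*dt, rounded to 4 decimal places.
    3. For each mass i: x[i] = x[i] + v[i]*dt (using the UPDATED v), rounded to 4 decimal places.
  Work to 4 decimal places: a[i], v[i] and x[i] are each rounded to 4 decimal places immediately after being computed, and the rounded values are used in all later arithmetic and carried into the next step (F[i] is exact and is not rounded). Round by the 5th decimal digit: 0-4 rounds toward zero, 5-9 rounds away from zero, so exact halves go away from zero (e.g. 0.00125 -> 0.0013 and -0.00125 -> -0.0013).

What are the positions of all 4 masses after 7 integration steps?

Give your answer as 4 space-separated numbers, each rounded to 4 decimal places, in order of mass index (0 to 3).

Answer: 4.1578 7.1429 9.3877 11.0085

Derivation:
Step 0: x=[2.0000 5.0000 10.0000 14.0000] v=[0.0000 0.0000 0.0000 0.0000]
Step 1: x=[2.2500 5.5000 9.7500 13.7500] v=[1.0000 2.0000 -1.0000 -1.0000]
Step 2: x=[2.7500 6.2500 9.4375 13.2500] v=[2.0000 3.0000 -1.2500 -2.0000]
Step 3: x=[3.4375 6.9219 9.2813 12.5469] v=[2.7500 2.6875 -0.6250 -2.8125]
Step 4: x=[4.1367 7.3125 9.3516 11.7774] v=[2.7969 1.5625 0.2812 -3.0781]
Step 5: x=[4.5957 7.4190 9.5186 11.1514] v=[1.8360 0.4258 0.6679 -2.5039]
Step 6: x=[4.6116 7.3445 9.5689 10.8672] v=[0.0636 -0.2979 0.2011 -1.1367]
Step 7: x=[4.1578 7.1429 9.3877 11.0085] v=[-1.8151 -0.8064 -0.7250 0.5650]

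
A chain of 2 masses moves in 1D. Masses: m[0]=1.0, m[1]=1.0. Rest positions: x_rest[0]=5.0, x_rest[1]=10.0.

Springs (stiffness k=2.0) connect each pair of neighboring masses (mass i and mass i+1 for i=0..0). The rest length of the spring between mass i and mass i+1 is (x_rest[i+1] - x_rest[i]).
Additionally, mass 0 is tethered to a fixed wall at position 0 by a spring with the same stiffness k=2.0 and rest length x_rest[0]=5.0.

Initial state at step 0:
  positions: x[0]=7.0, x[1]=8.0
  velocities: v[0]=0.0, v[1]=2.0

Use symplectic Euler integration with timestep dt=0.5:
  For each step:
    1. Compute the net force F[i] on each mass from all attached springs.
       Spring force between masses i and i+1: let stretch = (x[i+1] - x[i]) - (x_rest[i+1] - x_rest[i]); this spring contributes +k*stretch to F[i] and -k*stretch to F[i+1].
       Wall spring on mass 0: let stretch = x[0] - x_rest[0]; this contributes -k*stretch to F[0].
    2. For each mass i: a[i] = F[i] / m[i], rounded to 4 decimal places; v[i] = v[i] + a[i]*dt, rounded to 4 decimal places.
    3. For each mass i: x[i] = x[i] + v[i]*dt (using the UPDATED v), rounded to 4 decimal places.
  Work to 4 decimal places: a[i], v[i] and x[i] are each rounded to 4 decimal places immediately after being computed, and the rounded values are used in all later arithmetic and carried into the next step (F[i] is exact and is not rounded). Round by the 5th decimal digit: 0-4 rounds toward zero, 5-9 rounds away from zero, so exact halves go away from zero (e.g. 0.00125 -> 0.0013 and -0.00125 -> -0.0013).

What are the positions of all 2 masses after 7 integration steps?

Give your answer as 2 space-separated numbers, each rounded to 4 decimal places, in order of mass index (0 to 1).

Answer: 2.2969 12.5782

Derivation:
Step 0: x=[7.0000 8.0000] v=[0.0000 2.0000]
Step 1: x=[4.0000 11.0000] v=[-6.0000 6.0000]
Step 2: x=[2.5000 13.0000] v=[-3.0000 4.0000]
Step 3: x=[5.0000 12.2500] v=[5.0000 -1.5000]
Step 4: x=[8.6250 10.3750] v=[7.2500 -3.7500]
Step 5: x=[8.8125 10.1250] v=[0.3750 -0.5000]
Step 6: x=[5.2500 11.7188] v=[-7.1250 3.1875]
Step 7: x=[2.2969 12.5782] v=[-5.9062 1.7187]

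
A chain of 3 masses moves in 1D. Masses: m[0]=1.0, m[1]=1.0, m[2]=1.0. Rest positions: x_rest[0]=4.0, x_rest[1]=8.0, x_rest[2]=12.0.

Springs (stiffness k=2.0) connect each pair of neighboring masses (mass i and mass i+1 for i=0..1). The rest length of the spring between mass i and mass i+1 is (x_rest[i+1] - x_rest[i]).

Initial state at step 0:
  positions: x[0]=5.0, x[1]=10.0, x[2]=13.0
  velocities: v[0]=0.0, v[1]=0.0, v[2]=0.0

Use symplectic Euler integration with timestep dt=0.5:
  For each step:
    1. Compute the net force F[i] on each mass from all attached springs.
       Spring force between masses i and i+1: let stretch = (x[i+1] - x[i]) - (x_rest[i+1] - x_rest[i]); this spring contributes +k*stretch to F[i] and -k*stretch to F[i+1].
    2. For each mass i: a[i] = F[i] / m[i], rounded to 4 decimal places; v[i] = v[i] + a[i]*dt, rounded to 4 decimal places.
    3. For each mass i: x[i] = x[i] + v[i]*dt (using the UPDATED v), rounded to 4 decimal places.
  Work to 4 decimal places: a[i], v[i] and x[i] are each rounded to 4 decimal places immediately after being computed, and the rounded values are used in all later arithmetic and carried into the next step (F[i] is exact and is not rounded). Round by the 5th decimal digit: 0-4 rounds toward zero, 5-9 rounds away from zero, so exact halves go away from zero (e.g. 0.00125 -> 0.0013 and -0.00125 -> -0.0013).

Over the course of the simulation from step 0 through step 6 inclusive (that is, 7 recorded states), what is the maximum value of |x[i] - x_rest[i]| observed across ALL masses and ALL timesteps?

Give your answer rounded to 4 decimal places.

Step 0: x=[5.0000 10.0000 13.0000] v=[0.0000 0.0000 0.0000]
Step 1: x=[5.5000 9.0000 13.5000] v=[1.0000 -2.0000 1.0000]
Step 2: x=[5.7500 8.5000 13.7500] v=[0.5000 -1.0000 0.5000]
Step 3: x=[5.3750 9.2500 13.3750] v=[-0.7500 1.5000 -0.7500]
Step 4: x=[4.9375 10.1250 12.9375] v=[-0.8750 1.7500 -0.8750]
Step 5: x=[5.0938 9.8125 13.0938] v=[0.3125 -0.6250 0.3125]
Step 6: x=[5.6094 8.7813 13.6094] v=[1.0312 -2.0624 1.0312]
Max displacement = 2.1250

Answer: 2.1250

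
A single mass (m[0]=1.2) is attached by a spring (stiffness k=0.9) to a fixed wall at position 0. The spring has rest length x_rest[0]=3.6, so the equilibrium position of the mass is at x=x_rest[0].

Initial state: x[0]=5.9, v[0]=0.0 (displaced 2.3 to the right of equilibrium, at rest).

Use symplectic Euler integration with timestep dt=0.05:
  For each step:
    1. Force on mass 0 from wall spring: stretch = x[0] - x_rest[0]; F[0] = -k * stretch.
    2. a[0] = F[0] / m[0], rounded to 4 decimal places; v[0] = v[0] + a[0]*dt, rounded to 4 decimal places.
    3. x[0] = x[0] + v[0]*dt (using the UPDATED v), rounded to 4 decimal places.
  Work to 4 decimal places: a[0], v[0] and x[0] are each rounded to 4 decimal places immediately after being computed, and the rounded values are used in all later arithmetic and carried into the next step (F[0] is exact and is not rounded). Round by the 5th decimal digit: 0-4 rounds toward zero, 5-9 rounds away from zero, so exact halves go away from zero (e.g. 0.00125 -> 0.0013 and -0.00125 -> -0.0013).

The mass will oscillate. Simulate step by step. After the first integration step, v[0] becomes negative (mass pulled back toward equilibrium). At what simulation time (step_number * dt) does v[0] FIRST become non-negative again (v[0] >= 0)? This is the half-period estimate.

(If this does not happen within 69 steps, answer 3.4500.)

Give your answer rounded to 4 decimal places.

Answer: 3.4500

Derivation:
Step 0: x=[5.9000] v=[0.0000]
Step 1: x=[5.8957] v=[-0.0863]
Step 2: x=[5.8871] v=[-0.1724]
Step 3: x=[5.8742] v=[-0.2582]
Step 4: x=[5.8570] v=[-0.3435]
Step 5: x=[5.8356] v=[-0.4281]
Step 6: x=[5.8100] v=[-0.5119]
Step 7: x=[5.7803] v=[-0.5948]
Step 8: x=[5.7465] v=[-0.6766]
Step 9: x=[5.7086] v=[-0.7571]
Step 10: x=[5.6668] v=[-0.8362]
Step 11: x=[5.6211] v=[-0.9137]
Step 12: x=[5.5716] v=[-0.9895]
Step 13: x=[5.5184] v=[-1.0634]
Step 14: x=[5.4616] v=[-1.1353]
Step 15: x=[5.4013] v=[-1.2051]
Step 16: x=[5.3377] v=[-1.2727]
Step 17: x=[5.2708] v=[-1.3379]
Step 18: x=[5.2008] v=[-1.4006]
Step 19: x=[5.1278] v=[-1.4606]
Step 20: x=[5.0519] v=[-1.5179]
Step 21: x=[4.9733] v=[-1.5723]
Step 22: x=[4.8921] v=[-1.6238]
Step 23: x=[4.8085] v=[-1.6723]
Step 24: x=[4.7226] v=[-1.7176]
Step 25: x=[4.6346] v=[-1.7597]
Step 26: x=[4.5447] v=[-1.7985]
Step 27: x=[4.4530] v=[-1.8339]
Step 28: x=[4.3597] v=[-1.8659]
Step 29: x=[4.2650] v=[-1.8944]
Step 30: x=[4.1690] v=[-1.9193]
Step 31: x=[4.0720] v=[-1.9406]
Step 32: x=[3.9741] v=[-1.9583]
Step 33: x=[3.8755] v=[-1.9723]
Step 34: x=[3.7764] v=[-1.9826]
Step 35: x=[3.6769] v=[-1.9892]
Step 36: x=[3.5773] v=[-1.9921]
Step 37: x=[3.4777] v=[-1.9913]
Step 38: x=[3.3784] v=[-1.9867]
Step 39: x=[3.2795] v=[-1.9784]
Step 40: x=[3.1812] v=[-1.9664]
Step 41: x=[3.0837] v=[-1.9507]
Step 42: x=[2.9871] v=[-1.9313]
Step 43: x=[2.8917] v=[-1.9083]
Step 44: x=[2.7976] v=[-1.8817]
Step 45: x=[2.7050] v=[-1.8516]
Step 46: x=[2.6141] v=[-1.8180]
Step 47: x=[2.5251] v=[-1.7810]
Step 48: x=[2.4381] v=[-1.7407]
Step 49: x=[2.3532] v=[-1.6971]
Step 50: x=[2.2707] v=[-1.6503]
Step 51: x=[2.1907] v=[-1.6005]
Step 52: x=[2.1133] v=[-1.5477]
Step 53: x=[2.0387] v=[-1.4920]
Step 54: x=[1.9670] v=[-1.4335]
Step 55: x=[1.8984] v=[-1.3723]
Step 56: x=[1.8330] v=[-1.3085]
Step 57: x=[1.7709] v=[-1.2422]
Step 58: x=[1.7122] v=[-1.1736]
Step 59: x=[1.6571] v=[-1.1028]
Step 60: x=[1.6056] v=[-1.0299]
Step 61: x=[1.5578] v=[-0.9551]
Step 62: x=[1.5139] v=[-0.8785]
Step 63: x=[1.4739] v=[-0.8003]
Step 64: x=[1.4379] v=[-0.7206]
Step 65: x=[1.4059] v=[-0.6395]
Step 66: x=[1.3780] v=[-0.5572]
Step 67: x=[1.3543] v=[-0.4739]
Step 68: x=[1.3348] v=[-0.3897]
Step 69: x=[1.3196] v=[-0.3048]
v[0] did not become non-negative within 69 steps; using fallback time=3.4500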